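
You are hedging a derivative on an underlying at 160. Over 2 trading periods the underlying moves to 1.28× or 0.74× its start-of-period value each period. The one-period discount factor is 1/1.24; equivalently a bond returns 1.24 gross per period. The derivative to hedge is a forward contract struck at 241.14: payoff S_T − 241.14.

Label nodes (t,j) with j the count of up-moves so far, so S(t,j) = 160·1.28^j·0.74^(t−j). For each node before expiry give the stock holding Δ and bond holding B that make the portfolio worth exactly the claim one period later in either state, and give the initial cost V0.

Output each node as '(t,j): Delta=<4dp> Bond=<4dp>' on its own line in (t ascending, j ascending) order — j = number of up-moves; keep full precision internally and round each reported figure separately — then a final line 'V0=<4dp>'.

(0,0): Delta=1.0000 Bond=-156.8288
(1,0): Delta=1.0000 Bond=-194.4677
(1,1): Delta=1.0000 Bond=-194.4677
V0=3.1712

The replicating-portfolio and risk-neutral prices coincide; use p* = (1.24−0.74)/(1.28−0.74) = 0.9259 for the latter.
Payoff layer (t=2): V(2,0)=-153.5240, V(2,1)=-89.5880, V(2,2)=21.0040
  t=1,j=0: stock 118.4000 → up 151.5520 (V=-89.5880), down 87.6160 (V=-153.5240). Price -76.0677; hedge Δ=1.0000, bond B=-194.4677.
  t=1,j=1: stock 204.8000 → up 262.1440 (V=21.0040), down 151.5520 (V=-89.5880). Price 10.3323; hedge Δ=1.0000, bond B=-194.4677.
  t=0,j=0: stock 160.0000 → up 204.8000 (V=10.3323), down 118.4000 (V=-76.0677). Price 3.1712; hedge Δ=1.0000, bond B=-156.8288.
Each (Δ,B) replicates both successor values, so the strategy is self-financing and V0 is arbitrage-free.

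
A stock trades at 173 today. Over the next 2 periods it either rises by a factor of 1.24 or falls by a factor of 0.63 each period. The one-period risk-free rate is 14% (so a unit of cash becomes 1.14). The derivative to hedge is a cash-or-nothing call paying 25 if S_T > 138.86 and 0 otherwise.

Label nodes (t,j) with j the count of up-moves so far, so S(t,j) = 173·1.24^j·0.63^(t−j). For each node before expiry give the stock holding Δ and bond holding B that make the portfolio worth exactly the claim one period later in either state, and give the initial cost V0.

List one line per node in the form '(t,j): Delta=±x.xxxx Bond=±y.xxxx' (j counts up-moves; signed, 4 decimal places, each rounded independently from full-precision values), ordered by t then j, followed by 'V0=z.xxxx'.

(0,0): Delta=0.1737 Bond=-16.6104
(1,0): Delta=0.0000 Bond=0.0000
(1,1): Delta=0.1910 Bond=-22.6488
V0=13.4466

The replicating-portfolio and risk-neutral prices coincide; use p* = (1.14−0.63)/(1.24−0.63) = 0.8361 for the latter.
Payoff layer (t=2): V(2,0)=0.0000, V(2,1)=0.0000, V(2,2)=25.0000
(1,0): S=108.9900. Δ = (V_up−V_dn)/(S_up−S_dn) = (0.0000−0.0000)/(135.1476−68.6637) = 0.0000. V = [p*·0.0000 + (1−p*)·0.0000]/1.14 = 0.0000. B = V − Δ·S = 0.0000.
(1,1): S=214.5200. Δ = (V_up−V_dn)/(S_up−S_dn) = (25.0000−0.0000)/(266.0048−135.1476) = 0.1910. V = [p*·25.0000 + (1−p*)·0.0000]/1.14 = 18.3348. B = V − Δ·S = -22.6488.
(0,0): S=173.0000. Δ = (V_up−V_dn)/(S_up−S_dn) = (18.3348−0.0000)/(214.5200−108.9900) = 0.1737. V = [p*·18.3348 + (1−p*)·0.0000]/1.14 = 13.4466. B = V − Δ·S = -16.6104.
Root portfolio cost Δ·173+B reproduces V0=13.4466.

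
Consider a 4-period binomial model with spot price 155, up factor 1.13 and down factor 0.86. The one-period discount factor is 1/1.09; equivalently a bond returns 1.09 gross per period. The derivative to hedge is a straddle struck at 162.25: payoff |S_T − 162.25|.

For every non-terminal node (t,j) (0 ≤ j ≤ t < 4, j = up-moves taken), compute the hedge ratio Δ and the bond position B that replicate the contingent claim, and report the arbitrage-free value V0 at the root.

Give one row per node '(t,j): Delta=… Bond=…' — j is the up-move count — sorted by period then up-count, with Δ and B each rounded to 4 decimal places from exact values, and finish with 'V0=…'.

Risk-neutral probability p* = (R−d)/(u−d) = (1.09−0.86)/(1.13−0.86) = 0.8519.
At expiry t=4: V(4,0)=77.4637, V(4,1)=50.8448, V(4,2)=15.8687, V(4,3)=30.0882, V(4,4)=90.4734
Node (3,0) S=98.5887: V=(p*·50.8448+(1−p*)·77.4637)/1.09=50.2645; Δ=(50.8448−77.4637)/(111.4052−84.7863)=-1.0000; B=V−Δ·S=148.8532
Node (3,1) S=129.5409: V=(p*·15.8687+(1−p*)·50.8448)/1.09=19.3123; Δ=(15.8687−50.8448)/(146.3813−111.4052)=-1.0000; B=V−Δ·S=148.8532
Node (3,2) S=170.2108: V=(p*·30.0882+(1−p*)·15.8687)/1.09=25.6712; Δ=(30.0882−15.8687)/(192.3382−146.3813)=0.3094; B=V−Δ·S=-26.9934
Node (3,3) S=223.6490: V=(p*·90.4734+(1−p*)·30.0882)/1.09=74.7958; Δ=(90.4734−30.0882)/(252.7234−192.3382)=1.0000; B=V−Δ·S=-148.8532
Node (2,0) S=114.6380: V=(p*·19.3123+(1−p*)·50.2645)/1.09=21.9246; Δ=(19.3123−50.2645)/(129.5409−98.5887)=-1.0000; B=V−Δ·S=136.5626
Node (2,1) S=150.6290: V=(p*·25.6712+(1−p*)·19.3123)/1.09=22.6873; Δ=(25.6712−19.3123)/(170.2108−129.5409)=0.1564; B=V−Δ·S=-0.8643
Node (2,2) S=197.9195: V=(p*·74.7958+(1−p*)·25.6712)/1.09=61.9432; Δ=(74.7958−25.6712)/(223.6490−170.2108)=0.9193; B=V−Δ·S=-119.9999
Node (1,0) S=133.3000: V=(p*·22.6873+(1−p*)·21.9246)/1.09=20.7103; Δ=(22.6873−21.9246)/(150.6290−114.6380)=0.0212; B=V−Δ·S=17.8856
Node (1,1) S=175.1500: V=(p*·61.9432+(1−p*)·22.6873)/1.09=51.4931; Δ=(61.9432−22.6873)/(197.9195−150.6290)=0.8301; B=V−Δ·S=-93.8993
Node (0,0) S=155.0000: V=(p*·51.4931+(1−p*)·20.7103)/1.09=43.0575; Δ=(51.4931−20.7103)/(175.1500−133.3000)=0.7356; B=V−Δ·S=-70.9528
Check: Δ(0,0)·S0 + B(0,0) = 43.0575 = V0.

(0,0): Delta=0.7356 Bond=-70.9528
(1,0): Delta=0.0212 Bond=17.8856
(1,1): Delta=0.8301 Bond=-93.8993
(2,0): Delta=-1.0000 Bond=136.5626
(2,1): Delta=0.1564 Bond=-0.8643
(2,2): Delta=0.9193 Bond=-119.9999
(3,0): Delta=-1.0000 Bond=148.8532
(3,1): Delta=-1.0000 Bond=148.8532
(3,2): Delta=0.3094 Bond=-26.9934
(3,3): Delta=1.0000 Bond=-148.8532
V0=43.0575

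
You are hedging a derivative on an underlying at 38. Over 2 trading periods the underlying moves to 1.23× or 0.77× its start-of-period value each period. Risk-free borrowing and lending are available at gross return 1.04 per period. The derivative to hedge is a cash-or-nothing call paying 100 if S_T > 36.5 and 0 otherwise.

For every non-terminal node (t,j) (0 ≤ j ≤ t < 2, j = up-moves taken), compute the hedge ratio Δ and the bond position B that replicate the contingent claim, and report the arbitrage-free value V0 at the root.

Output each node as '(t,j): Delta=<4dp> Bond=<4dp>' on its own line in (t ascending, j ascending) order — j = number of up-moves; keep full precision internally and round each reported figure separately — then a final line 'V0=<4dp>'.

Under the risk-neutral measure, an up-move has probability p* = (R−d)/(u−d) = 0.5870 and values discount at R = 1.04.
Terminal payoffs: V(2,0)=0.0000, V(2,1)=0.0000, V(2,2)=100.0000
  t=1,j=0: stock 29.2600 → up 35.9898 (V=0.0000), down 22.5302 (V=0.0000). Price 0.0000; hedge Δ=0.0000, bond B=0.0000.
  t=1,j=1: stock 46.7400 → up 57.4902 (V=100.0000), down 35.9898 (V=0.0000). Price 56.4381; hedge Δ=4.6511, bond B=-160.9532.
  t=0,j=0: stock 38.0000 → up 46.7400 (V=56.4381), down 29.2600 (V=0.0000). Price 31.8526; hedge Δ=3.2287, bond B=-90.8390.
Each (Δ,B) replicates both successor values, so the strategy is self-financing and V0 is arbitrage-free.

(0,0): Delta=3.2287 Bond=-90.8390
(1,0): Delta=0.0000 Bond=0.0000
(1,1): Delta=4.6511 Bond=-160.9532
V0=31.8526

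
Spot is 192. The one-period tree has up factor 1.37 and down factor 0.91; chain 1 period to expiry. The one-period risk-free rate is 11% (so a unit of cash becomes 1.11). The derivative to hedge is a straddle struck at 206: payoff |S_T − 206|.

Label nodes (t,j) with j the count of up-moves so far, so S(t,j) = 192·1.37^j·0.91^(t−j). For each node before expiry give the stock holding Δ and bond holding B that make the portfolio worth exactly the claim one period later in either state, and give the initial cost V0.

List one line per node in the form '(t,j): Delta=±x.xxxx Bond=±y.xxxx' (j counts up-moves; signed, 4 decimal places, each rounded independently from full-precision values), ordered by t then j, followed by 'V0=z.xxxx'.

The replicating-portfolio and risk-neutral prices coincide; use p* = (1.11−0.91)/(1.37−0.91) = 0.4348 for the latter.
At expiry t=1: V(1,0)=31.2800, V(1,1)=57.0400
Node (0,0) S=192.0000: V=(p*·57.0400+(1−p*)·31.2800)/1.11=38.2703; Δ=(57.0400−31.2800)/(263.0400−174.7200)=0.2917; B=V−Δ·S=-17.7297
Check: Δ(0,0)·S0 + B(0,0) = 38.2703 = V0.

(0,0): Delta=0.2917 Bond=-17.7297
V0=38.2703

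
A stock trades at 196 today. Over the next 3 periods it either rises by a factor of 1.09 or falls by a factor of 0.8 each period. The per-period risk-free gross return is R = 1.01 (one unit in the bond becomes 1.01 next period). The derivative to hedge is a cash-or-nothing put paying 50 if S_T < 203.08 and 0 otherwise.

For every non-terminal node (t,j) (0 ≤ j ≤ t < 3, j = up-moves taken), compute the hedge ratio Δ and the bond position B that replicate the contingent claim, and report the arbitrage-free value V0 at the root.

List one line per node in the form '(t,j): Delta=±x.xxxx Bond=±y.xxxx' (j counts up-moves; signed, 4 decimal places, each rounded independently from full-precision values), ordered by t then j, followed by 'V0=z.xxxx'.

(0,0): Delta=-0.4522 Bond=118.7300
(1,0): Delta=0.0000 Bond=49.0148
(1,1): Delta=-0.5786 Bond=146.9278
(2,0): Delta=0.0000 Bond=49.5050
(2,1): Delta=0.0000 Bond=49.5050
(2,2): Delta=-0.7404 Bond=186.0703
V0=30.1019

The replicating-portfolio and risk-neutral prices coincide; use p* = (1.01−0.8)/(1.09−0.8) = 0.7241 for the latter.
Terminal values V(3,·): V(3,0)=50.0000, V(3,1)=50.0000, V(3,2)=50.0000, V(3,3)=0.0000
Node (2,0) S=125.4400: V=(p*·50.0000+(1−p*)·50.0000)/1.01=49.5050; Δ=(50.0000−50.0000)/(136.7296−100.3520)=0.0000; B=V−Δ·S=49.5050
Node (2,1) S=170.9120: V=(p*·50.0000+(1−p*)·50.0000)/1.01=49.5050; Δ=(50.0000−50.0000)/(186.2941−136.7296)=0.0000; B=V−Δ·S=49.5050
Node (2,2) S=232.8676: V=(p*·0.0000+(1−p*)·50.0000)/1.01=13.6565; Δ=(0.0000−50.0000)/(253.8257−186.2941)=-0.7404; B=V−Δ·S=186.0703
Node (1,0) S=156.8000: V=(p*·49.5050+(1−p*)·49.5050)/1.01=49.0148; Δ=(49.5050−49.5050)/(170.9120−125.4400)=0.0000; B=V−Δ·S=49.0148
Node (1,1) S=213.6400: V=(p*·13.6565+(1−p*)·49.5050)/1.01=23.3126; Δ=(13.6565−49.5050)/(232.8676−170.9120)=-0.5786; B=V−Δ·S=146.9278
Node (0,0) S=196.0000: V=(p*·23.3126+(1−p*)·49.0148)/1.01=30.1019; Δ=(23.3126−49.0148)/(213.6400−156.8000)=-0.4522; B=V−Δ·S=118.7300
Check: Δ(0,0)·S0 + B(0,0) = 30.1019 = V0.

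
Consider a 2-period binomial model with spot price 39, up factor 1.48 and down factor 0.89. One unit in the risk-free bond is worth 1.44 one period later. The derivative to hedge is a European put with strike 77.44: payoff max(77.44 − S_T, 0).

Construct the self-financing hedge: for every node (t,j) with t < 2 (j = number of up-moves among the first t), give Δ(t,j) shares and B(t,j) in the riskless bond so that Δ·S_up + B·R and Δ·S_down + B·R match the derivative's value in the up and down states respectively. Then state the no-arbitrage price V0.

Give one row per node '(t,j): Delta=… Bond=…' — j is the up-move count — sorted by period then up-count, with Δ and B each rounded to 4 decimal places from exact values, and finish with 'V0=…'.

Risk-neutral probability p* = (R−d)/(u−d) = (1.44−0.89)/(1.48−0.89) = 0.9322.
Terminal payoffs: V(2,0)=46.5481, V(2,1)=26.0692, V(2,2)=0.0000
  t=1,j=0: stock 34.7100 → up 51.3708 (V=26.0692), down 30.8919 (V=46.5481). Price 19.0678; hedge Δ=-1.0000, bond B=53.7778.
  t=1,j=1: stock 57.7200 → up 85.4256 (V=0.0000), down 51.3708 (V=26.0692). Price 1.2274; hedge Δ=-0.7655, bond B=45.4124.
  t=0,j=0: stock 39.0000 → up 57.7200 (V=1.2274), down 34.7100 (V=19.0678). Price 1.6923; hedge Δ=-0.7753, bond B=31.9303.
Root portfolio cost Δ·39+B reproduces V0=1.6923.

(0,0): Delta=-0.7753 Bond=31.9303
(1,0): Delta=-1.0000 Bond=53.7778
(1,1): Delta=-0.7655 Bond=45.4124
V0=1.6923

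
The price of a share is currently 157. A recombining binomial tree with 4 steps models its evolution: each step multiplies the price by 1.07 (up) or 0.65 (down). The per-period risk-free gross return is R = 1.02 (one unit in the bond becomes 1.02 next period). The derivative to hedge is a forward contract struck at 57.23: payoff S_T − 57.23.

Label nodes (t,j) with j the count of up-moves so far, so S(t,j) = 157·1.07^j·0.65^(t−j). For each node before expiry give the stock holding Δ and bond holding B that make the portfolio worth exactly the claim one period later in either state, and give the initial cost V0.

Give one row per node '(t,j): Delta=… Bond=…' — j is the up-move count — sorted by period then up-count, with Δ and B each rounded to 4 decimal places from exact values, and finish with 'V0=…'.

(0,0): Delta=1.0000 Bond=-52.8717
(1,0): Delta=1.0000 Bond=-53.9291
(1,1): Delta=1.0000 Bond=-53.9291
(2,0): Delta=1.0000 Bond=-55.0077
(2,1): Delta=1.0000 Bond=-55.0077
(2,2): Delta=1.0000 Bond=-55.0077
(3,0): Delta=1.0000 Bond=-56.1078
(3,1): Delta=1.0000 Bond=-56.1078
(3,2): Delta=1.0000 Bond=-56.1078
(3,3): Delta=1.0000 Bond=-56.1078
V0=104.1283

Risk-neutral probability p* = (R−d)/(u−d) = (1.02−0.65)/(1.07−0.65) = 0.8810.
At expiry t=4: V(4,0)=-29.2045, V(4,1)=-11.0957, V(4,2)=18.7141, V(4,3)=67.7856, V(4,4)=148.5650
(3,0): S=43.1161. Δ = (V_up−V_dn)/(S_up−S_dn) = (-11.0957−-29.2045)/(46.1343−28.0255) = 1.0000. V = [p*·-11.0957 + (1−p*)·-29.2045]/1.02 = -12.9917. B = V − Δ·S = -56.1078.
(3,1): S=70.9758. Δ = (V_up−V_dn)/(S_up−S_dn) = (18.7141−-11.0957)/(75.9441−46.1343) = 1.0000. V = [p*·18.7141 + (1−p*)·-11.0957]/1.02 = 14.8679. B = V − Δ·S = -56.1078.
(3,2): S=116.8370. Δ = (V_up−V_dn)/(S_up−S_dn) = (67.7856−18.7141)/(125.0156−75.9441) = 1.0000. V = [p*·67.7856 + (1−p*)·18.7141]/1.02 = 60.7292. B = V − Δ·S = -56.1078.
(3,3): S=192.3318. Δ = (V_up−V_dn)/(S_up−S_dn) = (148.5650−67.7856)/(205.7950−125.0156) = 1.0000. V = [p*·148.5650 + (1−p*)·67.7856]/1.02 = 136.2239. B = V − Δ·S = -56.1078.
(2,0): S=66.3325. Δ = (V_up−V_dn)/(S_up−S_dn) = (14.8679−-12.9917)/(70.9758−43.1161) = 1.0000. V = [p*·14.8679 + (1−p*)·-12.9917]/1.02 = 11.3248. B = V − Δ·S = -55.0077.
(2,1): S=109.1935. Δ = (V_up−V_dn)/(S_up−S_dn) = (60.7292−14.8679)/(116.8370−70.9758) = 1.0000. V = [p*·60.7292 + (1−p*)·14.8679]/1.02 = 54.1858. B = V − Δ·S = -55.0077.
(2,2): S=179.7493. Δ = (V_up−V_dn)/(S_up−S_dn) = (136.2239−60.7292)/(192.3318−116.8370) = 1.0000. V = [p*·136.2239 + (1−p*)·60.7292]/1.02 = 124.7416. B = V − Δ·S = -55.0077.
(1,0): S=102.0500. Δ = (V_up−V_dn)/(S_up−S_dn) = (54.1858−11.3248)/(109.1935−66.3325) = 1.0000. V = [p*·54.1858 + (1−p*)·11.3248]/1.02 = 48.1209. B = V − Δ·S = -53.9291.
(1,1): S=167.9900. Δ = (V_up−V_dn)/(S_up−S_dn) = (124.7416−54.1858)/(179.7493−109.1935) = 1.0000. V = [p*·124.7416 + (1−p*)·54.1858]/1.02 = 114.0609. B = V − Δ·S = -53.9291.
(0,0): S=157.0000. Δ = (V_up−V_dn)/(S_up−S_dn) = (114.0609−48.1209)/(167.9900−102.0500) = 1.0000. V = [p*·114.0609 + (1−p*)·48.1209]/1.02 = 104.1283. B = V − Δ·S = -52.8717.
Root portfolio cost Δ·157+B reproduces V0=104.1283.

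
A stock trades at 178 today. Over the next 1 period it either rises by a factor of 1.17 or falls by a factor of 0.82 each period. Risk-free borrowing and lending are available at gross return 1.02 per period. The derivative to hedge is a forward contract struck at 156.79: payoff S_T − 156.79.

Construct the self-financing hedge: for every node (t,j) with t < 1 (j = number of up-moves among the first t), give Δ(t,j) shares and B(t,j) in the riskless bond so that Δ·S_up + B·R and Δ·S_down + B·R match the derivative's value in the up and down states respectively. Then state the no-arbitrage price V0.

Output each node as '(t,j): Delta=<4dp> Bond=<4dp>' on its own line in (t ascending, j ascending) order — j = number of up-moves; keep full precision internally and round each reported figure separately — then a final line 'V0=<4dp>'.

Under the risk-neutral measure, an up-move has probability p* = (R−d)/(u−d) = 0.5714 and values discount at R = 1.02.
Payoff layer (t=1): V(1,0)=-10.8300, V(1,1)=51.4700
Node (0,0) S=178.0000: V=(p*·51.4700+(1−p*)·-10.8300)/1.02=24.2843; Δ=(51.4700−-10.8300)/(208.2600−145.9600)=1.0000; B=V−Δ·S=-153.7157
Check: Δ(0,0)·S0 + B(0,0) = 24.2843 = V0.

(0,0): Delta=1.0000 Bond=-153.7157
V0=24.2843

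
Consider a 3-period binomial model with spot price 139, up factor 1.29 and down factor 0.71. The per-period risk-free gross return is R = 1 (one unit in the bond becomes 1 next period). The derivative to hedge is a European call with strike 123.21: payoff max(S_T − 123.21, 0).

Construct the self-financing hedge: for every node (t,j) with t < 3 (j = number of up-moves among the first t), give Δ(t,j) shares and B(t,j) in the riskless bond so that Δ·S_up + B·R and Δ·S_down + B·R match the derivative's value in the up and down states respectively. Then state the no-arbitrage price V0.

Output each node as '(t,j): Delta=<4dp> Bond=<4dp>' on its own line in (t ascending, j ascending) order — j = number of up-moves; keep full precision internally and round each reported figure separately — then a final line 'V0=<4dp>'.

No-arbitrage ⇒ martingale measure with p* = (R−d)/(u−d) = 0.5000.
Terminal payoffs: V(3,0)=0.0000, V(3,1)=0.0000, V(3,2)=41.0200, V(3,3)=175.1798
  t=2,j=0: stock 70.0699 → up 90.3902 (V=0.0000), down 49.7496 (V=0.0000). Price 0.0000; hedge Δ=0.0000, bond B=0.0000.
  t=2,j=1: stock 127.3101 → up 164.2300 (V=41.0200), down 90.3902 (V=0.0000). Price 20.5100; hedge Δ=0.5555, bond B=-50.2142.
  t=2,j=2: stock 231.3099 → up 298.3898 (V=175.1798), down 164.2300 (V=41.0200). Price 108.0999; hedge Δ=1.0000, bond B=-123.2100.
  t=1,j=0: stock 98.6900 → up 127.3101 (V=20.5100), down 70.0699 (V=0.0000). Price 10.2550; hedge Δ=0.3583, bond B=-25.1071.
  t=1,j=1: stock 179.3100 → up 231.3099 (V=108.0999), down 127.3101 (V=20.5100). Price 64.3050; hedge Δ=0.8422, bond B=-86.7121.
  t=0,j=0: stock 139.0000 → up 179.3100 (V=64.3050), down 98.6900 (V=10.2550). Price 37.2800; hedge Δ=0.6704, bond B=-55.9096.
Check: Δ(0,0)·S0 + B(0,0) = 37.2800 = V0.

(0,0): Delta=0.6704 Bond=-55.9096
(1,0): Delta=0.3583 Bond=-25.1071
(1,1): Delta=0.8422 Bond=-86.7121
(2,0): Delta=0.0000 Bond=0.0000
(2,1): Delta=0.5555 Bond=-50.2142
(2,2): Delta=1.0000 Bond=-123.2100
V0=37.2800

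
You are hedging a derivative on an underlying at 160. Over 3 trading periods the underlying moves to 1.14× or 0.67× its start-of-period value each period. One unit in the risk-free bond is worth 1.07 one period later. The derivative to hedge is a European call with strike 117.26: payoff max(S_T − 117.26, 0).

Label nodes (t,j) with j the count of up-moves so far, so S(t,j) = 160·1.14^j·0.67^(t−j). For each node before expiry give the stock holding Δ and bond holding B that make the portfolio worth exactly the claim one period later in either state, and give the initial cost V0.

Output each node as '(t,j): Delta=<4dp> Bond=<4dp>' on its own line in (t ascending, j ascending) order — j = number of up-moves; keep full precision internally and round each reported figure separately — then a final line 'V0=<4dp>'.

(0,0): Delta=0.8871 Bond=-75.8370
(1,0): Delta=0.3482 Bond=-23.3733
(1,1): Delta=0.9426 Bond=-91.2558
(2,0): Delta=0.0000 Bond=0.0000
(2,1): Delta=0.3840 Bond=-29.3861
(2,2): Delta=1.0000 Bond=-109.5888
V0=66.1030

No-arbitrage ⇒ martingale measure with p* = (R−d)/(u−d) = 0.8511.
Terminal values V(3,·): V(3,0)=0.0000, V(3,1)=0.0000, V(3,2)=22.0571, V(3,3)=119.7870
Node (2,0) S=71.8240: V=(p*·0.0000+(1−p*)·0.0000)/1.07=0.0000; Δ=(0.0000−0.0000)/(81.8794−48.1221)=0.0000; B=V−Δ·S=0.0000
Node (2,1) S=122.2080: V=(p*·22.0571+(1−p*)·0.0000)/1.07=17.5439; Δ=(22.0571−0.0000)/(139.3171−81.8794)=0.3840; B=V−Δ·S=-29.3861
Node (2,2) S=207.9360: V=(p*·119.7870+(1−p*)·22.0571)/1.07=98.3472; Δ=(119.7870−22.0571)/(237.0470−139.3171)=1.0000; B=V−Δ·S=-109.5888
Node (1,0) S=107.2000: V=(p*·17.5439+(1−p*)·0.0000)/1.07=13.9542; Δ=(17.5439−0.0000)/(122.2080−71.8240)=0.3482; B=V−Δ·S=-23.3733
Node (1,1) S=182.4000: V=(p*·98.3472+(1−p*)·17.5439)/1.07=80.6661; Δ=(98.3472−17.5439)/(207.9360−122.2080)=0.9426; B=V−Δ·S=-91.2558
Node (0,0) S=160.0000: V=(p*·80.6661+(1−p*)·13.9542)/1.07=66.1030; Δ=(80.6661−13.9542)/(182.4000−107.2000)=0.8871; B=V−Δ·S=-75.8370
Self-financing check: at every node Δ·S+B equals the discounted successor values.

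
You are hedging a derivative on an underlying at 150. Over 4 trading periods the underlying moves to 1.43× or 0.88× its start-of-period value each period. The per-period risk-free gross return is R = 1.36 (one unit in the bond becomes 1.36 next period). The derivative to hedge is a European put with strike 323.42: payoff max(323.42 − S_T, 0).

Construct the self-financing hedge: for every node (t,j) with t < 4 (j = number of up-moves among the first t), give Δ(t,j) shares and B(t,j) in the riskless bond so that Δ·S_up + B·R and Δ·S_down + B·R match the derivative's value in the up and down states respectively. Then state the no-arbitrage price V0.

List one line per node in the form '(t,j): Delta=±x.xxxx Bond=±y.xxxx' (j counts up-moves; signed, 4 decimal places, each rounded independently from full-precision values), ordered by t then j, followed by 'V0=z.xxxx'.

(0,0): Delta=-0.1396 Bond=23.1865
(1,0): Delta=-0.6451 Bond=98.2577
(1,1): Delta=-0.0942 Bond=21.8030
(2,0): Delta=-1.0000 Bond=174.8594
(2,1): Delta=-0.6132 Bond=127.6179
(2,2): Delta=-0.0476 Bond=15.3654
(3,0): Delta=-1.0000 Bond=237.8088
(3,1): Delta=-1.0000 Bond=237.8088
(3,2): Delta=-0.5785 Bond=164.1908
(3,3): Delta=0.0000 Bond=0.0000
V0=2.2492

Under the risk-neutral measure, an up-move has probability p* = (R−d)/(u−d) = 0.8727 and values discount at R = 1.36.
At expiry t=4: V(4,0)=233.4657, V(4,1)=177.2443, V(4,2)=85.8844, V(4,3)=0.0000, V(4,4)=0.0000
  t=3,j=0: stock 102.2208 → up 146.1757 (V=177.2443), down 89.9543 (V=233.4657). Price 135.5880; hedge Δ=-1.0000, bond B=237.8088.
  t=3,j=1: stock 166.1088 → up 237.5356 (V=85.8844), down 146.1757 (V=177.2443). Price 71.7000; hedge Δ=-1.0000, bond B=237.8088.
  t=3,j=2: stock 269.9268 → up 385.9953 (V=0.0000), down 237.5356 (V=85.8844). Price 8.0373; hedge Δ=-0.5785, bond B=164.1908.
  t=3,j=3: stock 438.6310 → up 627.2424 (V=0.0000), down 385.9953 (V=0.0000). Price 0.0000; hedge Δ=0.0000, bond B=0.0000.
  t=2,j=0: stock 116.1600 → up 166.1088 (V=71.7000), down 102.2208 (V=135.5880). Price 58.6994; hedge Δ=-1.0000, bond B=174.8594.
  t=2,j=1: stock 188.7600 → up 269.9268 (V=8.0373), down 166.1088 (V=71.7000). Price 11.8675; hedge Δ=-0.6132, bond B=127.6179.
  t=2,j=2: stock 306.7350 → up 438.6310 (V=0.0000), down 269.9268 (V=8.0373). Price 0.7522; hedge Δ=-0.0476, bond B=15.3654.
  t=1,j=0: stock 132.0000 → up 188.7600 (V=11.8675), down 116.1600 (V=58.6994). Price 13.1088; hedge Δ=-0.6451, bond B=98.2577.
  t=1,j=1: stock 214.5000 → up 306.7350 (V=0.7522), down 188.7600 (V=11.8675). Price 1.5933; hedge Δ=-0.0942, bond B=21.8030.
  t=0,j=0: stock 150.0000 → up 214.5000 (V=1.5933), down 132.0000 (V=13.1088). Price 2.2492; hedge Δ=-0.1396, bond B=23.1865.
Self-financing check: at every node Δ·S+B equals the discounted successor values.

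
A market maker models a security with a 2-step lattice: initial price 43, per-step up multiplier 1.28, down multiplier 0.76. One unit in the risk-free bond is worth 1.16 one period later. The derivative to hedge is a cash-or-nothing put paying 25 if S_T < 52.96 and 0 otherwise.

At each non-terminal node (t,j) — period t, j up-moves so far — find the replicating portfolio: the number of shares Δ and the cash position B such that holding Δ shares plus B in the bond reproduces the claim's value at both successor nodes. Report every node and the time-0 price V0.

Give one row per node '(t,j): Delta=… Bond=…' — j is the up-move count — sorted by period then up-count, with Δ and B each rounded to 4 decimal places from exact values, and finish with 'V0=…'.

Under the risk-neutral measure, an up-move has probability p* = (R−d)/(u−d) = 0.7692 and values discount at R = 1.16.
Payoff layer (t=2): V(2,0)=25.0000, V(2,1)=25.0000, V(2,2)=0.0000
(1,0): S=32.6800. Δ = (V_up−V_dn)/(S_up−S_dn) = (25.0000−25.0000)/(41.8304−24.8368) = 0.0000. V = [p*·25.0000 + (1−p*)·25.0000]/1.16 = 21.5517. B = V − Δ·S = 21.5517.
(1,1): S=55.0400. Δ = (V_up−V_dn)/(S_up−S_dn) = (0.0000−25.0000)/(70.4512−41.8304) = -0.8735. V = [p*·0.0000 + (1−p*)·25.0000]/1.16 = 4.9735. B = V − Δ·S = 53.0504.
(0,0): S=43.0000. Δ = (V_up−V_dn)/(S_up−S_dn) = (4.9735−21.5517)/(55.0400−32.6800) = -0.7414. V = [p*·4.9735 + (1−p*)·21.5517]/1.16 = 7.5855. B = V − Δ·S = 39.4668.
Self-financing check: at every node Δ·S+B equals the discounted successor values.

(0,0): Delta=-0.7414 Bond=39.4668
(1,0): Delta=0.0000 Bond=21.5517
(1,1): Delta=-0.8735 Bond=53.0504
V0=7.5855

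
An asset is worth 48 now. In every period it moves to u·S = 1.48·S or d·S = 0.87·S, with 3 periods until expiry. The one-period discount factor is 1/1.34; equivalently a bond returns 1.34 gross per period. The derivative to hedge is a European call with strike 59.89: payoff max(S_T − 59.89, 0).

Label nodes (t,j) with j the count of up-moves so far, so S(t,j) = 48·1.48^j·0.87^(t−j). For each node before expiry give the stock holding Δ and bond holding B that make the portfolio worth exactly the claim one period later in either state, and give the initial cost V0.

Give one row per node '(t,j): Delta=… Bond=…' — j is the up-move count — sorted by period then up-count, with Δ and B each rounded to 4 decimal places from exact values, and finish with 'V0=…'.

(0,0): Delta=0.9366 Bond=-21.3973
(1,0): Delta=0.7129 Bond=-19.3275
(1,1): Delta=0.9758 Bond=-31.4559
(2,0): Delta=0.0000 Bond=0.0000
(2,1): Delta=0.8377 Bond=-33.6134
(2,2): Delta=1.0000 Bond=-44.6940
V0=23.5609

The replicating-portfolio and risk-neutral prices coincide; use p* = (1.34−0.87)/(1.48−0.87) = 0.7705 for the latter.
Payoff layer (t=3): V(3,0)=0.0000, V(3,1)=0.0000, V(3,2)=31.5811, V(3,3)=95.7160
(2,0): S=36.3312. Δ = (V_up−V_dn)/(S_up−S_dn) = (0.0000−0.0000)/(53.7702−31.6081) = 0.0000. V = [p*·0.0000 + (1−p*)·0.0000]/1.34 = 0.0000. B = V − Δ·S = 0.0000.
(2,1): S=61.8048. Δ = (V_up−V_dn)/(S_up−S_dn) = (31.5811−0.0000)/(91.4711−53.7702) = 0.8377. V = [p*·31.5811 + (1−p*)·0.0000]/1.34 = 18.1589. B = V − Δ·S = -33.6134.
(2,2): S=105.1392. Δ = (V_up−V_dn)/(S_up−S_dn) = (95.7160−31.5811)/(155.6060−91.4711) = 1.0000. V = [p*·95.7160 + (1−p*)·31.5811]/1.34 = 60.4452. B = V − Δ·S = -44.6940.
(1,0): S=41.7600. Δ = (V_up−V_dn)/(S_up−S_dn) = (18.1589−0.0000)/(61.8048−36.3312) = 0.7129. V = [p*·18.1589 + (1−p*)·0.0000]/1.34 = 10.4413. B = V − Δ·S = -19.3275.
(1,1): S=71.0400. Δ = (V_up−V_dn)/(S_up−S_dn) = (60.4452−18.1589)/(105.1392−61.8048) = 0.9758. V = [p*·60.4452 + (1−p*)·18.1589]/1.34 = 37.8658. B = V − Δ·S = -31.4559.
(0,0): S=48.0000. Δ = (V_up−V_dn)/(S_up−S_dn) = (37.8658−10.4413)/(71.0400−41.7600) = 0.9366. V = [p*·37.8658 + (1−p*)·10.4413]/1.34 = 23.5609. B = V − Δ·S = -21.3973.
Root portfolio cost Δ·48+B reproduces V0=23.5609.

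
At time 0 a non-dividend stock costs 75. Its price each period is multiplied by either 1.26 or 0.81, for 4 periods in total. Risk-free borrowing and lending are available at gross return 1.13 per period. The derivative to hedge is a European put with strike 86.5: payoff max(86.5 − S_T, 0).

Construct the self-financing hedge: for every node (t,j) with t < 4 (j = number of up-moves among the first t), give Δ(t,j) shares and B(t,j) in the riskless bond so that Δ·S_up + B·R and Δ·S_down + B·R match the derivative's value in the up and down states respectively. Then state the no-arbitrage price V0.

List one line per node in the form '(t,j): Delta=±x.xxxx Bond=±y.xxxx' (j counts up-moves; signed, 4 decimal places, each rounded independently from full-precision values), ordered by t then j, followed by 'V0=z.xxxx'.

(0,0): Delta=-0.1863 Bond=17.0300
(1,0): Delta=-0.4926 Bond=37.8554
(1,1): Delta=-0.1063 Bond=11.6830
(2,0): Delta=-1.0000 Bond=67.7422
(2,1): Delta=-0.3601 Bond=32.6343
(2,2): Delta=-0.0400 Bond=5.3074
(3,0): Delta=-1.0000 Bond=76.5487
(3,1): Delta=-1.0000 Bond=76.5487
(3,2): Delta=-0.1930 Bond=20.7601
(3,3): Delta=0.0000 Bond=0.0000
V0=3.0586

Risk-neutral probability p* = (R−d)/(u−d) = (1.13−0.81)/(1.26−0.81) = 0.7111.
At expiry t=4: V(4,0)=54.2150, V(4,1)=36.2788, V(4,2)=8.3782, V(4,3)=0.0000, V(4,4)=0.0000
  t=3,j=0: stock 39.8581 → up 50.2212 (V=36.2788), down 32.2850 (V=54.2150). Price 36.6906; hedge Δ=-1.0000, bond B=76.5487.
  t=3,j=1: stock 62.0015 → up 78.1218 (V=8.3782), down 50.2212 (V=36.2788). Price 14.5472; hedge Δ=-1.0000, bond B=76.5487.
  t=3,j=2: stock 96.4467 → up 121.5228 (V=0.0000), down 78.1218 (V=8.3782). Price 2.1419; hedge Δ=-0.1930, bond B=20.7601.
  t=3,j=3: stock 150.0282 → up 189.0355 (V=0.0000), down 121.5228 (V=0.0000). Price 0.0000; hedge Δ=0.0000, bond B=0.0000.
  t=2,j=0: stock 49.2075 → up 62.0015 (V=14.5472), down 39.8581 (V=36.6906). Price 18.5347; hedge Δ=-1.0000, bond B=67.7422.
  t=2,j=1: stock 76.5450 → up 96.4467 (V=2.1419), down 62.0015 (V=14.5472). Price 5.0670; hedge Δ=-0.3601, bond B=32.6343.
  t=2,j=2: stock 119.0700 → up 150.0282 (V=0.0000), down 96.4467 (V=2.1419). Price 0.5476; hedge Δ=-0.0400, bond B=5.3074.
  t=1,j=0: stock 60.7500 → up 76.5450 (V=5.0670), down 49.2075 (V=18.5347). Price 7.9271; hedge Δ=-0.4926, bond B=37.8554.
  t=1,j=1: stock 94.5000 → up 119.0700 (V=0.5476), down 76.5450 (V=5.0670). Price 1.6400; hedge Δ=-0.1063, bond B=11.6830.
  t=0,j=0: stock 75.0000 → up 94.5000 (V=1.6400), down 60.7500 (V=7.9271). Price 3.0586; hedge Δ=-0.1863, bond B=17.0300.
Self-financing check: at every node Δ·S+B equals the discounted successor values.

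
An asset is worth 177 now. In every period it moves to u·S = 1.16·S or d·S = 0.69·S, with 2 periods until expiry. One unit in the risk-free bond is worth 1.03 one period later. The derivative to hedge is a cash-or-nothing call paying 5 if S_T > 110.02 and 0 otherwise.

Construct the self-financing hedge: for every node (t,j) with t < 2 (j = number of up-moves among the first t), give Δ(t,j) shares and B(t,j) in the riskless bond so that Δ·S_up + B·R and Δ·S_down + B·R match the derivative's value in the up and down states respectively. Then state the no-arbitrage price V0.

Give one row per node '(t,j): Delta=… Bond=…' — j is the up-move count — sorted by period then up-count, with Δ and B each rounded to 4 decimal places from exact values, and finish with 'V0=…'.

(0,0): Delta=0.0161 Bond=1.4956
(1,0): Delta=0.0871 Bond=-7.1266
(1,1): Delta=0.0000 Bond=4.8544
V0=4.3524

The replicating-portfolio and risk-neutral prices coincide; use p* = (1.03−0.69)/(1.16−0.69) = 0.7234 for the latter.
Terminal payoffs: V(2,0)=0.0000, V(2,1)=5.0000, V(2,2)=5.0000
Node (1,0) S=122.1300: V=(p*·5.0000+(1−p*)·0.0000)/1.03=3.5117; Δ=(5.0000−0.0000)/(141.6708−84.2697)=0.0871; B=V−Δ·S=-7.1266
Node (1,1) S=205.3200: V=(p*·5.0000+(1−p*)·5.0000)/1.03=4.8544; Δ=(5.0000−5.0000)/(238.1712−141.6708)=0.0000; B=V−Δ·S=4.8544
Node (0,0) S=177.0000: V=(p*·4.8544+(1−p*)·3.5117)/1.03=4.3524; Δ=(4.8544−3.5117)/(205.3200−122.1300)=0.0161; B=V−Δ·S=1.4956
Root portfolio cost Δ·177+B reproduces V0=4.3524.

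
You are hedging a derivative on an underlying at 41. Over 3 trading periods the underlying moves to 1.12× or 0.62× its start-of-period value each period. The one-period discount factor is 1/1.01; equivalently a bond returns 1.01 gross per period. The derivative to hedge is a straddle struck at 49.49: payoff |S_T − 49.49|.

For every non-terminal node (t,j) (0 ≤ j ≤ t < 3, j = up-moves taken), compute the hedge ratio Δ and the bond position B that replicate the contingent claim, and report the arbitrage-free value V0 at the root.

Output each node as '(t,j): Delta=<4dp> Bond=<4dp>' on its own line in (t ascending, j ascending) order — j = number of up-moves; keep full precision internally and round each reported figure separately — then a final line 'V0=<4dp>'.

(0,0): Delta=-0.5280 Bond=36.1548
(1,0): Delta=-1.0000 Bond=48.5149
(1,1): Delta=-0.4543 Bond=33.1321
(2,0): Delta=-1.0000 Bond=49.0000
(2,1): Delta=-1.0000 Bond=49.0000
(2,2): Delta=-0.3691 Bond=29.0813
V0=14.5073

The replicating-portfolio and risk-neutral prices coincide; use p* = (1.01−0.62)/(1.12−0.62) = 0.7800 for the latter.
Payoff layer (t=3): V(3,0)=39.7186, V(3,1)=31.8384, V(3,2)=17.6032, V(3,3)=8.1120
  t=2,j=0: stock 15.7604 → up 17.6516 (V=31.8384), down 9.7714 (V=39.7186). Price 33.2396; hedge Δ=-1.0000, bond B=49.0000.
  t=2,j=1: stock 28.4704 → up 31.8868 (V=17.6032), down 17.6516 (V=31.8384). Price 20.5296; hedge Δ=-1.0000, bond B=49.0000.
  t=2,j=2: stock 51.4304 → up 57.6020 (V=8.1120), down 31.8868 (V=17.6032). Price 10.0991; hedge Δ=-0.3691, bond B=29.0813.
  t=1,j=0: stock 25.4200 → up 28.4704 (V=20.5296), down 15.7604 (V=33.2396). Price 23.0949; hedge Δ=-1.0000, bond B=48.5149.
  t=1,j=1: stock 45.9200 → up 51.4304 (V=10.0991), down 28.4704 (V=20.5296). Price 12.2711; hedge Δ=-0.4543, bond B=33.1321.
  t=0,j=0: stock 41.0000 → up 45.9200 (V=12.2711), down 25.4200 (V=23.0949). Price 14.5073; hedge Δ=-0.5280, bond B=36.1548.
Self-financing check: at every node Δ·S+B equals the discounted successor values.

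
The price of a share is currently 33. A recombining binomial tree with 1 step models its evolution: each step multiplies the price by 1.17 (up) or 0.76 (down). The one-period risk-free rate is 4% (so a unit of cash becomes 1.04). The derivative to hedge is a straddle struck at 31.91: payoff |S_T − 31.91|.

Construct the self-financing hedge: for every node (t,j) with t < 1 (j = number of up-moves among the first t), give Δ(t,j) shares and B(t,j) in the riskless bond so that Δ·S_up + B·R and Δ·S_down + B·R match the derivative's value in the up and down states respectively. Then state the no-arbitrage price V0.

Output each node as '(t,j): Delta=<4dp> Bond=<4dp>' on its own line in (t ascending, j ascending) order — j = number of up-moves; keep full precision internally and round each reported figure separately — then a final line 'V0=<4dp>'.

Under the risk-neutral measure, an up-move has probability p* = (R−d)/(u−d) = 0.6829 and values discount at R = 1.04.
Payoff layer (t=1): V(1,0)=6.8300, V(1,1)=6.7000
  t=0,j=0: stock 33.0000 → up 38.6100 (V=6.7000), down 25.0800 (V=6.8300). Price 6.4819; hedge Δ=-0.0096, bond B=6.7990.
Self-financing check: at every node Δ·S+B equals the discounted successor values.

(0,0): Delta=-0.0096 Bond=6.7990
V0=6.4819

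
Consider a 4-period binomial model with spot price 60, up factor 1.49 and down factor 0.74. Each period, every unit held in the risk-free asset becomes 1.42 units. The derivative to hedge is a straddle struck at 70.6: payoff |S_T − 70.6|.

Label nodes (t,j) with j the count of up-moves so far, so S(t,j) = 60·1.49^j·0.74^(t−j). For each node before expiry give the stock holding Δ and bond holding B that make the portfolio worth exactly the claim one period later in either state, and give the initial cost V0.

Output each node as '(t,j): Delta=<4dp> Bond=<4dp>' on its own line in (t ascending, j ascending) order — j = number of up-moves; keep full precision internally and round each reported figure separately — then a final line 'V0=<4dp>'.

No-arbitrage ⇒ martingale measure with p* = (R−d)/(u−d) = 0.9067.
Terminal values V(4,·): V(4,0)=52.6081, V(4,1)=34.3730, V(4,2)=2.3436, V(4,3)=76.2729, V(4,4)=225.1306
Node (3,0) S=24.3134: V=(p*·34.3730+(1−p*)·52.6081)/1.42=25.4049; Δ=(34.3730−52.6081)/(36.2270−17.9919)=-1.0000; B=V−Δ·S=49.7183
Node (3,1) S=48.9554: V=(p*·2.3436+(1−p*)·34.3730)/1.42=3.7556; Δ=(2.3436−34.3730)/(72.9436−36.2270)=-0.8723; B=V−Δ·S=46.4615
Node (3,2) S=98.5724: V=(p*·76.2729+(1−p*)·2.3436)/1.42=48.8541; Δ=(76.2729−2.3436)/(146.8729−72.9436)=1.0000; B=V−Δ·S=-49.7183
Node (3,3) S=198.4769: V=(p*·225.1306+(1−p*)·76.2729)/1.42=148.7586; Δ=(225.1306−76.2729)/(295.7306−146.8729)=1.0000; B=V−Δ·S=-49.7183
Node (2,0) S=32.8560: V=(p*·3.7556+(1−p*)·25.4049)/1.42=4.0678; Δ=(3.7556−25.4049)/(48.9554−24.3134)=-0.8785; B=V−Δ·S=32.9334
Node (2,1) S=66.1560: V=(p*·48.8541+(1−p*)·3.7556)/1.42=31.4401; Δ=(48.8541−3.7556)/(98.5724−48.9554)=0.9089; B=V−Δ·S=-28.6912
Node (2,2) S=133.2060: V=(p*·148.7586+(1−p*)·48.8541)/1.42=98.1931; Δ=(148.7586−48.8541)/(198.4769−98.5724)=1.0000; B=V−Δ·S=-35.0129
Node (1,0) S=44.4000: V=(p*·31.4401+(1−p*)·4.0678)/1.42=20.3418; Δ=(31.4401−4.0678)/(66.1560−32.8560)=0.8220; B=V−Δ·S=-16.1546
Node (1,1) S=89.4000: V=(p*·98.1931+(1−p*)·31.4401)/1.42=64.7626; Δ=(98.1931−31.4401)/(133.2060−66.1560)=0.9956; B=V−Δ·S=-24.2415
Node (0,0) S=60.0000: V=(p*·64.7626+(1−p*)·20.3418)/1.42=42.6878; Δ=(64.7626−20.3418)/(89.4000−44.4000)=0.9871; B=V−Δ·S=-16.5399
Root portfolio cost Δ·60+B reproduces V0=42.6878.

(0,0): Delta=0.9871 Bond=-16.5399
(1,0): Delta=0.8220 Bond=-16.1546
(1,1): Delta=0.9956 Bond=-24.2415
(2,0): Delta=-0.8785 Bond=32.9334
(2,1): Delta=0.9089 Bond=-28.6912
(2,2): Delta=1.0000 Bond=-35.0129
(3,0): Delta=-1.0000 Bond=49.7183
(3,1): Delta=-0.8723 Bond=46.4615
(3,2): Delta=1.0000 Bond=-49.7183
(3,3): Delta=1.0000 Bond=-49.7183
V0=42.6878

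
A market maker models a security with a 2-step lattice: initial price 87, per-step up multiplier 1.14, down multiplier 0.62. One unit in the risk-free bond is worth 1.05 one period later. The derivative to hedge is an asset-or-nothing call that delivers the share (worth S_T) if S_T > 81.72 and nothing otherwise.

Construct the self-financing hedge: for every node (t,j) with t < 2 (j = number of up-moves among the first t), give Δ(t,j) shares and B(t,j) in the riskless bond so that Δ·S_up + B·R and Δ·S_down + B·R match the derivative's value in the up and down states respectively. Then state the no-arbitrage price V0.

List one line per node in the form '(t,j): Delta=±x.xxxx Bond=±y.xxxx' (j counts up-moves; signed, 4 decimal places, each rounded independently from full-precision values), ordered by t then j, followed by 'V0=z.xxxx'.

(0,0): Delta=1.9683 Bond=-101.1123
(1,0): Delta=0.0000 Bond=0.0000
(1,1): Delta=2.1923 Bond=-128.3891
V0=70.1262

The replicating-portfolio and risk-neutral prices coincide; use p* = (1.05−0.62)/(1.14−0.62) = 0.8269 for the latter.
Terminal values V(2,·): V(2,0)=0.0000, V(2,1)=0.0000, V(2,2)=113.0652
Node (1,0) S=53.9400: V=(p*·0.0000+(1−p*)·0.0000)/1.05=0.0000; Δ=(0.0000−0.0000)/(61.4916−33.4428)=0.0000; B=V−Δ·S=0.0000
Node (1,1) S=99.1800: V=(p*·113.0652+(1−p*)·0.0000)/1.05=89.0440; Δ=(113.0652−0.0000)/(113.0652−61.4916)=2.1923; B=V−Δ·S=-128.3891
Node (0,0) S=87.0000: V=(p*·89.0440+(1−p*)·0.0000)/1.05=70.1262; Δ=(89.0440−0.0000)/(99.1800−53.9400)=1.9683; B=V−Δ·S=-101.1123
Check: Δ(0,0)·S0 + B(0,0) = 70.1262 = V0.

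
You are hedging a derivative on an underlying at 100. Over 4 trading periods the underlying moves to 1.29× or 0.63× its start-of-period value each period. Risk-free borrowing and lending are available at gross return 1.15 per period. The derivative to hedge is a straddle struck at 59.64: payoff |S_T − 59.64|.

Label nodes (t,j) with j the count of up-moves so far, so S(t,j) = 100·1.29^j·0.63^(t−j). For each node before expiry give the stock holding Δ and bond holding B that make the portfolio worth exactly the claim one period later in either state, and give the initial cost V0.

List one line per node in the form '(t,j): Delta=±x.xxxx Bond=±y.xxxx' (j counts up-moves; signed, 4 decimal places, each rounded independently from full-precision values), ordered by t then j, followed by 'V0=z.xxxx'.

(0,0): Delta=0.9388 Bond=-26.9392
(1,0): Delta=0.6401 Bond=-12.1592
(1,1): Delta=0.9781 Bond=-36.0473
(2,0): Delta=-0.6648 Bond=37.8082
(2,1): Delta=0.8117 Bond=-27.9268
(2,2): Delta=1.0000 Bond=-45.0964
(3,0): Delta=-1.0000 Bond=51.8609
(3,1): Delta=-0.6207 Bond=41.2229
(3,2): Delta=1.0000 Bond=-51.8609
(3,3): Delta=1.0000 Bond=-51.8609
V0=66.9441

Risk-neutral probability p* = (R−d)/(u−d) = (1.15−0.63)/(1.29−0.63) = 0.7879.
Payoff layer (t=4): V(4,0)=43.8870, V(4,1)=27.3839, V(4,2)=6.4081, V(4,3)=75.6014, V(4,4)=217.2829
Node (3,0) S=25.0047: V=(p*·27.3839+(1−p*)·43.8870)/1.15=26.8562; Δ=(27.3839−43.8870)/(32.2561−15.7530)=-1.0000; B=V−Δ·S=51.8609
Node (3,1) S=51.2001: V=(p*·6.4081+(1−p*)·27.3839)/1.15=9.4413; Δ=(6.4081−27.3839)/(66.0481−32.2561)=-0.6207; B=V−Δ·S=41.2229
Node (3,2) S=104.8383: V=(p*·75.6014+(1−p*)·6.4081)/1.15=52.9774; Δ=(75.6014−6.4081)/(135.2414−66.0481)=1.0000; B=V−Δ·S=-51.8609
Node (3,3) S=214.6689: V=(p*·217.2829+(1−p*)·75.6014)/1.15=162.8080; Δ=(217.2829−75.6014)/(276.9229−135.2414)=1.0000; B=V−Δ·S=-51.8609
Node (2,0) S=39.6900: V=(p*·9.4413+(1−p*)·26.8562)/1.15=11.4221; Δ=(9.4413−26.8562)/(51.2001−25.0047)=-0.6648; B=V−Δ·S=37.8082
Node (2,1) S=81.2700: V=(p*·52.9774+(1−p*)·9.4413)/1.15=38.0370; Δ=(52.9774−9.4413)/(104.8383−51.2001)=0.8117; B=V−Δ·S=-27.9268
Node (2,2) S=166.4100: V=(p*·162.8080+(1−p*)·52.9774)/1.15=121.3136; Δ=(162.8080−52.9774)/(214.6689−104.8383)=1.0000; B=V−Δ·S=-45.0964
Node (1,0) S=63.0000: V=(p*·38.0370+(1−p*)·11.4221)/1.15=28.1664; Δ=(38.0370−11.4221)/(81.2700−39.6900)=0.6401; B=V−Δ·S=-12.1592
Node (1,1) S=129.0000: V=(p*·121.3136+(1−p*)·38.0370)/1.15=90.1294; Δ=(121.3136−38.0370)/(166.4100−81.2700)=0.9781; B=V−Δ·S=-36.0473
Node (0,0) S=100.0000: V=(p*·90.1294+(1−p*)·28.1664)/1.15=66.9441; Δ=(90.1294−28.1664)/(129.0000−63.0000)=0.9388; B=V−Δ·S=-26.9392
Each (Δ,B) replicates both successor values, so the strategy is self-financing and V0 is arbitrage-free.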